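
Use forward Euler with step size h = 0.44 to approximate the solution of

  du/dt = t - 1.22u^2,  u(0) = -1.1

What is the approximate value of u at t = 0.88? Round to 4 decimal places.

Euler: u_{n+1} = u_n + h·f(t_n, u_n).
t=0.000000, u=-1.100000: f=-1.476200 → u ← -1.100000 + 0.44·(-1.476200) = -1.749528
t=0.440000, u=-1.749528: f=-3.294235 → u ← -1.749528 + 0.44·(-3.294235) = -3.198991
u(0.88) ≈ -3.1990

-3.1990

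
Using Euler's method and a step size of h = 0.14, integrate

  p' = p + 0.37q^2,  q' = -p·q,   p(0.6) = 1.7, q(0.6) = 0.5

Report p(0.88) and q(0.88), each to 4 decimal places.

2.2316, 0.2769

Euler on (p,q): p_{n+1} = p_n + h·p', q_{n+1} = q_n + h·q'.
0.600000: (1.700000, 0.500000); f=(1.792500, -0.850000) → (1.950950, 0.381000)
0.740000: (1.950950, 0.381000); f=(2.004660, -0.743312) → (2.231602, 0.276936)
(p(0.88), q(0.88)) ≈ (2.2316, 0.2769)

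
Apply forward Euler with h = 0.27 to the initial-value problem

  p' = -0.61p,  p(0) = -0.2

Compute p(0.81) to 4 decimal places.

Euler: p_{n+1} = p_n + h·f(t_n, p_n).
t=0.000000, p=-0.200000: f=0.122000 → p ← -0.200000 + 0.27·0.122000 = -0.167060
t=0.270000, p=-0.167060: f=0.101907 → p ← -0.167060 + 0.27·0.101907 = -0.139545
t=0.540000, p=-0.139545: f=0.085123 → p ← -0.139545 + 0.27·0.085123 = -0.116562
p(0.81) ≈ -0.1166

-0.1166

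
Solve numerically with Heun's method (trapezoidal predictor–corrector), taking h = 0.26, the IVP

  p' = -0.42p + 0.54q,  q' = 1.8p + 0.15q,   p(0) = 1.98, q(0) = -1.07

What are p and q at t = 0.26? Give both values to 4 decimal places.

Heun on (p,q): k1 = f(t_n, state_n); k2 = f(t_n + h, state_n + h·k1); state_{n+1} = state_n + (h/2)·(k1 + k2).
0.000000: (1.980000, -1.070000)
  k1 = (-1.409400, 3.403500)
  predictor → (1.613556, -0.185090)
  k2 = (-0.777642, 2.876637)
  → (1.695685, -0.253582)
(p(0.26), q(0.26)) ≈ (1.6957, -0.2536)

1.6957, -0.2536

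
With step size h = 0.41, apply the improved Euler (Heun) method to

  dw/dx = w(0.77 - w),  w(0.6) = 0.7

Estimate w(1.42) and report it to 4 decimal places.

Heun: k1 = f(x_n, w_n); k2 = f(x_n + h, w_n + h·k1); w_{n+1} = w_n + (h/2)·(k1 + k2).
x=0.600000, w=0.700000:
  k1 = f(0.600000, 0.700000) = 0.049000
  k2 = f(1.010000, 0.720090) = 0.035940
  w ← 0.700000 + (0.41/2)·(0.049000 + 0.035940) = 0.717413
x=1.010000, w=0.717413:
  k1 = f(1.010000, 0.717413) = 0.037727
  k2 = f(1.420000, 0.732881) = 0.027204
  w ← 0.717413 + (0.41/2)·(0.037727 + 0.027204) = 0.730723
w(1.42) ≈ 0.7307

0.7307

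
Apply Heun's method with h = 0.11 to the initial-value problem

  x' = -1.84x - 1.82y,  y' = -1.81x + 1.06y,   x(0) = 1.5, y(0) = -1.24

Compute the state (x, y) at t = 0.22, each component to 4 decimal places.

1.5789, -2.2325

Heun on (x,y): k1 = f(t_n, state_n); k2 = f(t_n + h, state_n + h·k1); state_{n+1} = state_n + (h/2)·(k1 + k2).
0.000000: (1.500000, -1.240000)
  k1 = (-0.503200, -4.029400)
  predictor → (1.444648, -1.683234)
  k2 = (0.405334, -4.399041)
  → (1.494617, -1.703564)
0.110000: (1.494617, -1.703564)
  k1 = (0.350391, -4.511036)
  predictor → (1.533160, -2.199778)
  k2 = (1.182581, -5.106785)
  → (1.578931, -2.232544)
(x(0.22), y(0.22)) ≈ (1.5789, -2.2325)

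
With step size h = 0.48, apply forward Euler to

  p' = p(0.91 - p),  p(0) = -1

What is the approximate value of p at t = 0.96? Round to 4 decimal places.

Euler: p_{n+1} = p_n + h·f(t_n, p_n).
t=0.000000, p=-1.000000: f=-1.910000 → p ← -1.000000 + 0.48·(-1.910000) = -1.916800
t=0.480000, p=-1.916800: f=-5.418410 → p ← -1.916800 + 0.48·(-5.418410) = -4.517637
p(0.96) ≈ -4.5176

-4.5176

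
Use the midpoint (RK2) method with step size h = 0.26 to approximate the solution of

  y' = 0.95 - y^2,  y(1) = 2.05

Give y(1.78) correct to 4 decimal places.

1.1989

Midpoint: k1 = f(x_n, y_n); k2 = f(x_n + h/2, y_n + (h/2)·k1); y_{n+1} = y_n + h·k2.
x=1.000000, y=2.050000:
  k1 = f(1.000000, 2.050000) = -3.252500
  k2 = f(1.130000, 1.627175) = -1.697698
  y ← 2.050000 + 0.26·(-1.697698) = 1.608598
x=1.260000, y=1.608598:
  k1 = f(1.260000, 1.608598) = -1.637589
  k2 = f(1.390000, 1.395712) = -0.998012
  y ← 1.608598 + 0.26·(-0.998012) = 1.349115
x=1.520000, y=1.349115:
  k1 = f(1.520000, 1.349115) = -0.870112
  k2 = f(1.650000, 1.236001) = -0.577698
  y ← 1.349115 + 0.26·(-0.577698) = 1.198914
y(1.78) ≈ 1.1989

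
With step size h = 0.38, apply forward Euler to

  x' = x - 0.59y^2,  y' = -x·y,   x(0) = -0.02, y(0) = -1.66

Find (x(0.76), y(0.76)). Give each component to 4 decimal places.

-1.5179, -2.0828

Euler on (x,y): x_{n+1} = x_n + h·x', y_{n+1} = y_n + h·y'.
0.000000: (-0.020000, -1.660000); f=(-1.645804, -0.033200) → (-0.645406, -1.672616)
0.380000: (-0.645406, -1.672616); f=(-2.296016, -1.079516) → (-1.517891, -2.082832)
(x(0.76), y(0.76)) ≈ (-1.5179, -2.0828)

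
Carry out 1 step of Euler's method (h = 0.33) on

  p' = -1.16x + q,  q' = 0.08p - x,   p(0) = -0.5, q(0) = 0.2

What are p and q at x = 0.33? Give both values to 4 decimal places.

-0.4340, 0.1868

Euler on (p,q): p_{n+1} = p_n + h·p', q_{n+1} = q_n + h·q'.
0.000000: (-0.500000, 0.200000); f=(0.200000, -0.040000) → (-0.434000, 0.186800)
(p(0.33), q(0.33)) ≈ (-0.4340, 0.1868)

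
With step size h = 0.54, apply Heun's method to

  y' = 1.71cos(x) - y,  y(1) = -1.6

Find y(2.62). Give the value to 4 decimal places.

-0.9446

Heun: k1 = f(x_n, y_n); k2 = f(x_n + h, y_n + h·k1); y_{n+1} = y_n + (h/2)·(k1 + k2).
x=1.000000, y=-1.600000:
  k1 = f(1.000000, -1.600000) = 2.523917
  k2 = f(1.540000, -0.237085) = 0.289738
  y ← -1.600000 + (0.54/2)·(2.523917 + 0.289738) = -0.840313
x=1.540000, y=-0.840313:
  k1 = f(1.540000, -0.840313) = 0.892966
  k2 = f(2.080000, -0.358111) = -0.475483
  y ← -0.840313 + (0.54/2)·(0.892966 + (-0.475483)) = -0.727593
x=2.080000, y=-0.727593:
  k1 = f(2.080000, -0.727593) = -0.106002
  k2 = f(2.620000, -0.784834) = -0.697782
  y ← -0.727593 + (0.54/2)·(-0.106002 + (-0.697782)) = -0.944614
y(2.62) ≈ -0.9446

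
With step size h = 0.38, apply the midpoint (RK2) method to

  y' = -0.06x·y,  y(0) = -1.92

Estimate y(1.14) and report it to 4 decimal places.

Midpoint: k1 = f(x_n, y_n); k2 = f(x_n + h/2, y_n + (h/2)·k1); y_{n+1} = y_n + h·k2.
x=0.000000, y=-1.920000:
  k1 = f(0.000000, -1.920000) = 0.000000
  k2 = f(0.190000, -1.920000) = 0.021888
  y ← -1.920000 + 0.38·0.021888 = -1.911683
x=0.380000, y=-1.911683:
  k1 = f(0.380000, -1.911683) = 0.043586
  k2 = f(0.570000, -1.903401) = 0.065096
  y ← -1.911683 + 0.38·0.065096 = -1.886946
x=0.760000, y=-1.886946:
  k1 = f(0.760000, -1.886946) = 0.086045
  k2 = f(0.950000, -1.870597) = 0.106624
  y ← -1.886946 + 0.38·0.106624 = -1.846429
y(1.14) ≈ -1.8464

-1.8464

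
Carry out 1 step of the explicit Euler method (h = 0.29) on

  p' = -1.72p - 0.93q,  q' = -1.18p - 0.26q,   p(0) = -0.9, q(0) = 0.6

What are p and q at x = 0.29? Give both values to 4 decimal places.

-0.6129, 0.8627

Euler on (p,q): p_{n+1} = p_n + h·p', q_{n+1} = q_n + h·q'.
0.000000: (-0.900000, 0.600000); f=(0.990000, 0.906000) → (-0.612900, 0.862740)
(p(0.29), q(0.29)) ≈ (-0.6129, 0.8627)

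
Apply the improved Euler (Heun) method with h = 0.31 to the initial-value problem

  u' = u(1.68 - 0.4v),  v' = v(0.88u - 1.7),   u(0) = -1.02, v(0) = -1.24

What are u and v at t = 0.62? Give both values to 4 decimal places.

-3.1428, -0.3132

Heun on (u,v): k1 = f(t_n, state_n); k2 = f(t_n + h, state_n + h·k1); state_{n+1} = state_n + (h/2)·(k1 + k2).
0.000000: (-1.020000, -1.240000)
  k1 = (-2.219520, 3.221024)
  predictor → (-1.708051, -0.241483)
  k2 = (-3.034512, 0.773489)
  → (-1.834375, -0.620850)
0.310000: (-1.834375, -0.620850)
  k1 = (-3.537299, 2.057654)
  predictor → (-2.930938, 0.017022)
  k2 = (-4.904019, -0.072842)
  → (-3.142779, -0.313205)
(u(0.62), v(0.62)) ≈ (-3.1428, -0.3132)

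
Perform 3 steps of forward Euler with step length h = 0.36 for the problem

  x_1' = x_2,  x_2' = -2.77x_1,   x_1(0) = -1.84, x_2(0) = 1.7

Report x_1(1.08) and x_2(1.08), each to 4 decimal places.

1.7579, 4.7150

Euler on (x_1,x_2): x_1_{n+1} = x_1_n + h·x_1', x_2_{n+1} = x_2_n + h·x_2'.
0.000000: (-1.840000, 1.700000); f=(1.700000, 5.096800) → (-1.228000, 3.534848)
0.360000: (-1.228000, 3.534848); f=(3.534848, 3.401560) → (0.044545, 4.759410)
0.720000: (0.044545, 4.759410); f=(4.759410, -0.123390) → (1.757933, 4.714989)
(x_1(1.08), x_2(1.08)) ≈ (1.7579, 4.7150)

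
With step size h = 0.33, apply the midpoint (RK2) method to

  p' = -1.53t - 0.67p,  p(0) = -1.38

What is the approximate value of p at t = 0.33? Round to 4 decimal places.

Midpoint: k1 = f(t_n, p_n); k2 = f(t_n + h/2, p_n + (h/2)·k1); p_{n+1} = p_n + h·k2.
t=0.000000, p=-1.380000:
  k1 = f(0.000000, -1.380000) = 0.924600
  k2 = f(0.165000, -1.227441) = 0.569935
  p ← -1.380000 + 0.33·0.569935 = -1.191921
p(0.33) ≈ -1.1919

-1.1919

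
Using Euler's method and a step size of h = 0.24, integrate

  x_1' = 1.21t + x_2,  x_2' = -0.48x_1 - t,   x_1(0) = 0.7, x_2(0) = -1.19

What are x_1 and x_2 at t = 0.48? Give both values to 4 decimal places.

Euler on (x_1,x_2): x_1_{n+1} = x_1_n + h·x_1', x_2_{n+1} = x_2_n + h·x_2'.
0.000000: (0.700000, -1.190000); f=(-1.190000, -0.336000) → (0.414400, -1.270640)
0.240000: (0.414400, -1.270640); f=(-0.980240, -0.438912) → (0.179142, -1.375979)
(x_1(0.48), x_2(0.48)) ≈ (0.1791, -1.3760)

0.1791, -1.3760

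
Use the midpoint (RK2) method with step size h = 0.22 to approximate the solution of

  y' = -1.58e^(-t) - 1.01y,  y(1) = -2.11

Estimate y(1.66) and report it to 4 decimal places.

-1.2843

Midpoint: k1 = f(t_n, y_n); k2 = f(t_n + h/2, y_n + (h/2)·k1); y_{n+1} = y_n + h·k2.
t=1.000000, y=-2.110000:
  k1 = f(1.000000, -2.110000) = 1.549850
  k2 = f(1.110000, -1.939516) = 1.438208
  y ← -2.110000 + 0.22·1.438208 = -1.793594
t=1.220000, y=-1.793594:
  k1 = f(1.220000, -1.793594) = 1.345066
  k2 = f(1.330000, -1.645637) = 1.244219
  y ← -1.793594 + 0.22·1.244219 = -1.519866
t=1.440000, y=-1.519866:
  k1 = f(1.440000, -1.519866) = 1.160719
  k2 = f(1.550000, -1.392187) = 1.070757
  y ← -1.519866 + 0.22·1.070757 = -1.284299
y(1.66) ≈ -1.2843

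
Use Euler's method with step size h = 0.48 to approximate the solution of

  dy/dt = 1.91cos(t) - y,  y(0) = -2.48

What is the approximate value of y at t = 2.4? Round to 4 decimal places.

-0.0222

Euler: y_{n+1} = y_n + h·f(t_n, y_n).
t=0.000000, y=-2.480000: f=4.390000 → y ← -2.480000 + 0.48·4.390000 = -0.372800
t=0.480000, y=-0.372800: f=2.066960 → y ← -0.372800 + 0.48·2.066960 = 0.619341
t=0.960000, y=0.619341: f=0.476082 → y ← 0.619341 + 0.48·0.476082 = 0.847860
t=1.440000, y=0.847860: f=-0.598751 → y ← 0.847860 + 0.48·(-0.598751) = 0.560460
t=1.920000, y=0.560460: f=-1.213966 → y ← 0.560460 + 0.48·(-1.213966) = -0.022244
y(2.4) ≈ -0.0222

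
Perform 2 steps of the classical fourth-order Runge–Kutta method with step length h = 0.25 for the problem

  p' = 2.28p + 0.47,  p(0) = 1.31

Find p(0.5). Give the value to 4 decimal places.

4.5315

RK4: k1 = f(t_n, p_n); k2 = f(t_n + h/2, p_n + (h/2)·k1); k3 = f(t_n + h/2, p_n + (h/2)·k2); k4 = f(t_n + h, p_n + h·k3); p_{n+1} = p_n + (h/6)·(k1 + 2k2 + 2k3 + k4).
t=0.000000, p=1.310000:
  k1 = f(0.000000, 1.310000) = 3.456800
  k2 = f(0.125000, 1.742100) = 4.441988
  k3 = f(0.125000, 1.865248) = 4.722767
  k4 = f(0.250000, 2.490692) = 6.148777
  p ← 1.310000 + (0.25/6)·(k1 + 2k2 + 2k3 + k4) = 2.473962
t=0.250000, p=2.473962:
  k1 = f(0.250000, 2.473962) = 6.110633
  k2 = f(0.375000, 3.237791) = 7.852164
  k3 = f(0.375000, 3.455482) = 8.348500
  k4 = f(0.500000, 4.561087) = 10.869278
  p ← 2.473962 + (0.25/6)·(k1 + 2k2 + 2k3 + k4) = 4.531514
p(0.5) ≈ 4.5315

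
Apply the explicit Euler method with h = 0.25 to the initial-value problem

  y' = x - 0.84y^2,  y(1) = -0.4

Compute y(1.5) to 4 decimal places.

0.1218

Euler: y_{n+1} = y_n + h·f(x_n, y_n).
x=1.000000, y=-0.400000: f=0.865600 → y ← -0.400000 + 0.25·0.865600 = -0.183600
x=1.250000, y=-0.183600: f=1.221684 → y ← -0.183600 + 0.25·1.221684 = 0.121821
y(1.5) ≈ 0.1218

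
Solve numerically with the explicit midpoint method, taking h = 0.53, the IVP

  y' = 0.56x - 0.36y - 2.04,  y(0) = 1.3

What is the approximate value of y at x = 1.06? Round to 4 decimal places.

Midpoint: k1 = f(x_n, y_n); k2 = f(x_n + h/2, y_n + (h/2)·k1); y_{n+1} = y_n + h·k2.
x=0.000000, y=1.300000:
  k1 = f(0.000000, 1.300000) = -2.508000
  k2 = f(0.265000, 0.635380) = -2.120337
  y ← 1.300000 + 0.53·(-2.120337) = 0.176221
x=0.530000, y=0.176221:
  k1 = f(0.530000, 0.176221) = -1.806640
  k2 = f(0.795000, -0.302538) = -1.485886
  y ← 0.176221 + 0.53·(-1.485886) = -0.611298
y(1.06) ≈ -0.6113

-0.6113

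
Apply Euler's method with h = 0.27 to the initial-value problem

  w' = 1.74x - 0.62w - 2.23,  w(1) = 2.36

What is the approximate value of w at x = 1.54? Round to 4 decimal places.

Euler: w_{n+1} = w_n + h·f(x_n, w_n).
x=1.000000, w=2.360000: f=-1.953200 → w ← 2.360000 + 0.27·(-1.953200) = 1.832636
x=1.270000, w=1.832636: f=-1.156434 → w ← 1.832636 + 0.27·(-1.156434) = 1.520399
w(1.54) ≈ 1.5204

1.5204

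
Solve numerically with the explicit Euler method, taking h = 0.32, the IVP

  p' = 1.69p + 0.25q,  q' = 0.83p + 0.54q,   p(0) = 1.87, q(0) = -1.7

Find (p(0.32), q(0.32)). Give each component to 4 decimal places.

2.7453, -1.4971

Euler on (p,q): p_{n+1} = p_n + h·p', q_{n+1} = q_n + h·q'.
0.000000: (1.870000, -1.700000); f=(2.735300, 0.634100) → (2.745296, -1.497088)
(p(0.32), q(0.32)) ≈ (2.7453, -1.4971)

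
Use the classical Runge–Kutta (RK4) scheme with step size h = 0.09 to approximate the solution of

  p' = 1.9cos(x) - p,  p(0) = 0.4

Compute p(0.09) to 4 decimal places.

0.5289

RK4: k1 = f(x_n, p_n); k2 = f(x_n + h/2, p_n + (h/2)·k1); k3 = f(x_n + h/2, p_n + (h/2)·k2); k4 = f(x_n + h, p_n + h·k3); p_{n+1} = p_n + (h/6)·(k1 + 2k2 + 2k3 + k4).
x=0.000000, p=0.400000:
  k1 = f(0.000000, 0.400000) = 1.500000
  k2 = f(0.045000, 0.467500) = 1.430577
  k3 = f(0.045000, 0.464376) = 1.433701
  k4 = f(0.090000, 0.529033) = 1.363277
  p ← 0.400000 + (0.09/6)·(k1 + 2k2 + 2k3 + k4) = 0.528877
p(0.09) ≈ 0.5289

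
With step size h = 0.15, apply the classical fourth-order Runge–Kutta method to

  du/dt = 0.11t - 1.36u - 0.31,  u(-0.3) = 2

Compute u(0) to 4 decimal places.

RK4: k1 = f(t_n, u_n); k2 = f(t_n + h/2, u_n + (h/2)·k1); k3 = f(t_n + h/2, u_n + (h/2)·k2); k4 = f(t_n + h, u_n + h·k3); u_{n+1} = u_n + (h/6)·(k1 + 2k2 + 2k3 + k4).
t=-0.300000, u=2.000000:
  k1 = f(-0.300000, 2.000000) = -3.063000
  k2 = f(-0.225000, 1.770275) = -2.742324
  k3 = f(-0.225000, 1.794326) = -2.775033
  k4 = f(-0.150000, 1.583745) = -2.480393
  u ← 2.000000 + (0.15/6)·(k1 + 2k2 + 2k3 + k4) = 1.585547
t=-0.150000, u=1.585547:
  k1 = f(-0.150000, 1.585547) = -2.482844
  k2 = f(-0.075000, 1.399334) = -2.221344
  k3 = f(-0.075000, 1.418947) = -2.248017
  k4 = f(0.000000, 1.248345) = -2.007749
  u ← 1.585547 + (0.15/6)·(k1 + 2k2 + 2k3 + k4) = 1.249814
u(0) ≈ 1.2498

1.2498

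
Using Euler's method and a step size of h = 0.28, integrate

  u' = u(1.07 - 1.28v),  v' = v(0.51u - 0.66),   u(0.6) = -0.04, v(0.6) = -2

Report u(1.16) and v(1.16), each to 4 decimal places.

Euler on (u,v): u_{n+1} = u_n + h·u', v_{n+1} = v_n + h·v'.
0.600000: (-0.040000, -2.000000); f=(-0.145200, 1.360800) → (-0.080656, -1.618976)
0.880000: (-0.080656, -1.618976); f=(-0.253444, 1.135120) → (-0.151620, -1.301142)
(u(1.16), v(1.16)) ≈ (-0.1516, -1.3011)

-0.1516, -1.3011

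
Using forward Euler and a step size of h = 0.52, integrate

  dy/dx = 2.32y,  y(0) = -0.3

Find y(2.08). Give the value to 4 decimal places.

Euler: y_{n+1} = y_n + h·f(x_n, y_n).
x=0.000000, y=-0.300000: f=-0.696000 → y ← -0.300000 + 0.52·(-0.696000) = -0.661920
x=0.520000, y=-0.661920: f=-1.535654 → y ← -0.661920 + 0.52·(-1.535654) = -1.460460
x=1.040000, y=-1.460460: f=-3.388268 → y ← -1.460460 + 0.52·(-3.388268) = -3.222360
x=1.560000, y=-3.222360: f=-7.475874 → y ← -3.222360 + 0.52·(-7.475874) = -7.109814
y(2.08) ≈ -7.1098

-7.1098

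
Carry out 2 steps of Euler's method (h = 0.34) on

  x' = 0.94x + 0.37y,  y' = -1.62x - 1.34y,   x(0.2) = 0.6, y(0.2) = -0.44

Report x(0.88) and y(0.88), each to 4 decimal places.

Euler on (x,y): x_{n+1} = x_n + h·x', y_{n+1} = y_n + h·y'.
0.200000: (0.600000, -0.440000); f=(0.401200, -0.382400) → (0.736408, -0.570016)
0.540000: (0.736408, -0.570016); f=(0.481318, -0.429160) → (0.900056, -0.715930)
(x(0.88), y(0.88)) ≈ (0.9001, -0.7159)

0.9001, -0.7159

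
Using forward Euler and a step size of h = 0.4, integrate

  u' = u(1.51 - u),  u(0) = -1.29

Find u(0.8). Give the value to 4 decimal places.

Euler: u_{n+1} = u_n + h·f(x_n, u_n).
x=0.000000, u=-1.290000: f=-3.612000 → u ← -1.290000 + 0.4·(-3.612000) = -2.734800
x=0.400000, u=-2.734800: f=-11.608679 → u ← -2.734800 + 0.4·(-11.608679) = -7.378272
u(0.8) ≈ -7.3783

-7.3783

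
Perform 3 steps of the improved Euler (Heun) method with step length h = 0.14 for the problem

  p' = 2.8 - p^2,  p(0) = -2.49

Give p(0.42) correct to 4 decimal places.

Heun: k1 = f(t_n, p_n); k2 = f(t_n + h, p_n + h·k1); p_{n+1} = p_n + (h/2)·(k1 + k2).
t=0.000000, p=-2.490000:
  k1 = f(0.000000, -2.490000) = -3.400100
  k2 = f(0.140000, -2.966014) = -5.997239
  p ← -2.490000 + (0.14/2)·(-3.400100 + (-5.997239)) = -3.147814
t=0.140000, p=-3.147814:
  k1 = f(0.140000, -3.147814) = -7.108731
  k2 = f(0.280000, -4.143036) = -14.364748
  p ← -3.147814 + (0.14/2)·(-7.108731 + (-14.364748)) = -4.650957
t=0.280000, p=-4.650957:
  k1 = f(0.280000, -4.650957) = -18.831404
  k2 = f(0.420000, -7.287354) = -50.305526
  p ← -4.650957 + (0.14/2)·(-18.831404 + (-50.305526)) = -9.490542
p(0.42) ≈ -9.4905

-9.4905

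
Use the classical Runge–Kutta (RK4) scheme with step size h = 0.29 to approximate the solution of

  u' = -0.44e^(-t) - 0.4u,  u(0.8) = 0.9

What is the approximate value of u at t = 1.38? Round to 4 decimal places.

0.6369

RK4: k1 = f(t_n, u_n); k2 = f(t_n + h/2, u_n + (h/2)·k1); k3 = f(t_n + h/2, u_n + (h/2)·k2); k4 = f(t_n + h, u_n + h·k3); u_{n+1} = u_n + (h/6)·(k1 + 2k2 + 2k3 + k4).
t=0.800000, u=0.900000:
  k1 = f(0.800000, 0.900000) = -0.557705
  k2 = f(0.945000, 0.819133) = -0.498672
  k3 = f(0.945000, 0.827693) = -0.502096
  k4 = f(1.090000, 0.754392) = -0.449692
  u ← 0.900000 + (0.29/6)·(k1 + 2k2 + 2k3 + k4) = 0.754568
t=1.090000, u=0.754568:
  k1 = f(1.090000, 0.754568) = -0.449763
  k2 = f(1.235000, 0.689353) = -0.403708
  k3 = f(1.235000, 0.696031) = -0.406380
  k4 = f(1.380000, 0.636718) = -0.365382
  u ← 0.754568 + (0.29/6)·(k1 + 2k2 + 2k3 + k4) = 0.636861
u(1.38) ≈ 0.6369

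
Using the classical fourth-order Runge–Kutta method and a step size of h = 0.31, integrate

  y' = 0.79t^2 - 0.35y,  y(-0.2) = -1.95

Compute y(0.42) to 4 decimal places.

RK4: k1 = f(t_n, y_n); k2 = f(t_n + h/2, y_n + (h/2)·k1); k3 = f(t_n + h/2, y_n + (h/2)·k2); k4 = f(t_n + h, y_n + h·k3); y_{n+1} = y_n + (h/6)·(k1 + 2k2 + 2k3 + k4).
t=-0.200000, y=-1.950000:
  k1 = f(-0.200000, -1.950000) = 0.714100
  k2 = f(-0.045000, -1.839314) = 0.645360
  k3 = f(-0.045000, -1.849969) = 0.649089
  k4 = f(0.110000, -1.748782) = 0.621633
  y ← -1.950000 + (0.31/6)·(k1 + 2k2 + 2k3 + k4) = -1.747227
t=0.110000, y=-1.747227:
  k1 = f(0.110000, -1.747227) = 0.621089
  k2 = f(0.265000, -1.650959) = 0.633313
  k3 = f(0.265000, -1.649064) = 0.632650
  k4 = f(0.420000, -1.551106) = 0.682243
  y ← -1.747227 + (0.31/6)·(k1 + 2k2 + 2k3 + k4) = -1.549072
y(0.42) ≈ -1.5491

-1.5491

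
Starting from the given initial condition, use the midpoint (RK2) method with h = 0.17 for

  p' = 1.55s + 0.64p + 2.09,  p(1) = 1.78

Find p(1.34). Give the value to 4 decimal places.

3.6862

Midpoint: k1 = f(s_n, p_n); k2 = f(s_n + h/2, p_n + (h/2)·k1); p_{n+1} = p_n + h·k2.
s=1.000000, p=1.780000:
  k1 = f(1.000000, 1.780000) = 4.779200
  k2 = f(1.085000, 2.186232) = 5.170938
  p ← 1.780000 + 0.17·5.170938 = 2.659060
s=1.170000, p=2.659060:
  k1 = f(1.170000, 2.659060) = 5.605298
  k2 = f(1.255000, 3.135510) = 6.041976
  p ← 2.659060 + 0.17·6.041976 = 3.686196
p(1.34) ≈ 3.6862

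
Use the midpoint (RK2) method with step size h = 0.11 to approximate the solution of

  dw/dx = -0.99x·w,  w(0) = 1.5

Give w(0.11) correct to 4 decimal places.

1.4910

Midpoint: k1 = f(x_n, w_n); k2 = f(x_n + h/2, w_n + (h/2)·k1); w_{n+1} = w_n + h·k2.
x=0.000000, w=1.500000:
  k1 = f(0.000000, 1.500000) = 0.000000
  k2 = f(0.055000, 1.500000) = -0.081675
  w ← 1.500000 + 0.11·(-0.081675) = 1.491016
w(0.11) ≈ 1.4910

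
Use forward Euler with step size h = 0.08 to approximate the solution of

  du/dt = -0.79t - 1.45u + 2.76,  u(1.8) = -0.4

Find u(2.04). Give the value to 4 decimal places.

-0.0056

Euler: u_{n+1} = u_n + h·f(t_n, u_n).
t=1.800000, u=-0.400000: f=1.918000 → u ← -0.400000 + 0.08·1.918000 = -0.246560
t=1.880000, u=-0.246560: f=1.632312 → u ← -0.246560 + 0.08·1.632312 = -0.115975
t=1.960000, u=-0.115975: f=1.379764 → u ← -0.115975 + 0.08·1.379764 = -0.005594
u(2.04) ≈ -0.0056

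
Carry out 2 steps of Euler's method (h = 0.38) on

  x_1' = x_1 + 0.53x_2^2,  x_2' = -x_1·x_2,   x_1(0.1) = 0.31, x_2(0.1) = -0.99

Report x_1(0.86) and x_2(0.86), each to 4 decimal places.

Euler on (x_1,x_2): x_1_{n+1} = x_1_n + h·x_1', x_2_{n+1} = x_2_n + h·x_2'.
0.100000: (0.310000, -0.990000); f=(0.829453, 0.306900) → (0.625192, -0.873378)
0.480000: (0.625192, -0.873378); f=(1.029470, 0.546029) → (1.016391, -0.665887)
(x_1(0.86), x_2(0.86)) ≈ (1.0164, -0.6659)

1.0164, -0.6659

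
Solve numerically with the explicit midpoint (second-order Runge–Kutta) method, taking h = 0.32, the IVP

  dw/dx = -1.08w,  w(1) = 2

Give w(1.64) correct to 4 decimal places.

1.0199

Midpoint: k1 = f(x_n, w_n); k2 = f(x_n + h/2, w_n + (h/2)·k1); w_{n+1} = w_n + h·k2.
x=1.000000, w=2.000000:
  k1 = f(1.000000, 2.000000) = -2.160000
  k2 = f(1.160000, 1.654400) = -1.786752
  w ← 2.000000 + 0.32·(-1.786752) = 1.428239
x=1.320000, w=1.428239:
  k1 = f(1.320000, 1.428239) = -1.542499
  k2 = f(1.480000, 1.181440) = -1.275955
  w ← 1.428239 + 0.32·(-1.275955) = 1.019934
w(1.64) ≈ 1.0199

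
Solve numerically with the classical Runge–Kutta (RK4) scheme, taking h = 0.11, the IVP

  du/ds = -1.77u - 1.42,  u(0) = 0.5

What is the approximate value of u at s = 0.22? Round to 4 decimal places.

0.0800

RK4: k1 = f(s_n, u_n); k2 = f(s_n + h/2, u_n + (h/2)·k1); k3 = f(s_n + h/2, u_n + (h/2)·k2); k4 = f(s_n + h, u_n + h·k3); u_{n+1} = u_n + (h/6)·(k1 + 2k2 + 2k3 + k4).
s=0.000000, u=0.500000:
  k1 = f(0.000000, 0.500000) = -2.305000
  k2 = f(0.055000, 0.373225) = -2.080608
  k3 = f(0.055000, 0.385567) = -2.102453
  k4 = f(0.110000, 0.268730) = -1.895652
  u ← 0.500000 + (0.11/6)·(k1 + 2k2 + 2k3 + k4) = 0.269609
s=0.110000, u=0.269609:
  k1 = f(0.110000, 0.269609) = -1.897208
  k2 = f(0.165000, 0.165263) = -1.712515
  k3 = f(0.165000, 0.175421) = -1.730495
  k4 = f(0.220000, 0.079255) = -1.560281
  u ← 0.269609 + (0.11/6)·(k1 + 2k2 + 2k3 + k4) = 0.079978
u(0.22) ≈ 0.0800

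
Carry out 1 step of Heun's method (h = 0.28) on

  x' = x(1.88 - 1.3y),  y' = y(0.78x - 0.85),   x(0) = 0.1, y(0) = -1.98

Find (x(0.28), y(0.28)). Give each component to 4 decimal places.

0.2850, -1.6194

Heun on (x,y): k1 = f(t_n, state_n); k2 = f(t_n + h, state_n + h·k1); state_{n+1} = state_n + (h/2)·(k1 + k2).
0.000000: (0.100000, -1.980000)
  k1 = (0.445400, 1.528560)
  predictor → (0.224712, -1.552003)
  k2 = (0.875838, 1.047175)
  → (0.284973, -1.619397)
(x(0.28), y(0.28)) ≈ (0.2850, -1.6194)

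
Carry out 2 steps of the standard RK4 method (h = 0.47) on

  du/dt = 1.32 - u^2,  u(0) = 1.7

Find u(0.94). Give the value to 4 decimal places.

1.2062

RK4: k1 = f(t_n, u_n); k2 = f(t_n + h/2, u_n + (h/2)·k1); k3 = f(t_n + h/2, u_n + (h/2)·k2); k4 = f(t_n + h, u_n + h·k3); u_{n+1} = u_n + (h/6)·(k1 + 2k2 + 2k3 + k4).
t=0.000000, u=1.700000:
  k1 = f(0.000000, 1.700000) = -1.570000
  k2 = f(0.235000, 1.331050) = -0.451694
  k3 = f(0.235000, 1.593852) = -1.220364
  k4 = f(0.470000, 1.126429) = 0.051158
  u ← 1.700000 + (0.47/6)·(k1 + 2k2 + 2k3 + k4) = 1.319068
t=0.470000, u=1.319068:
  k1 = f(0.470000, 1.319068) = -0.419941
  k2 = f(0.705000, 1.220382) = -0.169333
  k3 = f(0.705000, 1.279275) = -0.316545
  k4 = f(0.940000, 1.170292) = -0.049584
  u ← 1.319068 + (0.47/6)·(k1 + 2k2 + 2k3 + k4) = 1.206168
u(0.94) ≈ 1.2062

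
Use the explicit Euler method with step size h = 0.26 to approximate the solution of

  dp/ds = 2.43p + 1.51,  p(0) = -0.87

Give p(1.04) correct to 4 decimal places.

Euler: p_{n+1} = p_n + h·f(s_n, p_n).
s=0.000000, p=-0.870000: f=-0.604100 → p ← -0.870000 + 0.26·(-0.604100) = -1.027066
s=0.260000, p=-1.027066: f=-0.985770 → p ← -1.027066 + 0.26·(-0.985770) = -1.283366
s=0.520000, p=-1.283366: f=-1.608580 → p ← -1.283366 + 0.26·(-1.608580) = -1.701597
s=0.780000, p=-1.701597: f=-2.624881 → p ← -1.701597 + 0.26·(-2.624881) = -2.384066
p(1.04) ≈ -2.3841

-2.3841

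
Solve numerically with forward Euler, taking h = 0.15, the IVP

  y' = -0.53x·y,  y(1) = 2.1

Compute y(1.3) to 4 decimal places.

1.7563

Euler: y_{n+1} = y_n + h·f(x_n, y_n).
x=1.000000, y=2.100000: f=-1.113000 → y ← 2.100000 + 0.15·(-1.113000) = 1.933050
x=1.150000, y=1.933050: f=-1.178194 → y ← 1.933050 + 0.15·(-1.178194) = 1.756321
y(1.3) ≈ 1.7563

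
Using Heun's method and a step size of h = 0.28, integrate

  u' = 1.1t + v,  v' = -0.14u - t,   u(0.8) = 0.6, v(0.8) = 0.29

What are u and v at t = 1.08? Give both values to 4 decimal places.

Heun on (u,v): k1 = f(t_n, state_n); k2 = f(t_n + h, state_n + h·k1); state_{n+1} = state_n + (h/2)·(k1 + k2).
0.800000: (0.600000, 0.290000)
  k1 = (1.170000, -0.884000)
  predictor → (0.927600, 0.042480)
  k2 = (1.230480, -1.209864)
  → (0.936067, -0.003141)
(u(1.08), v(1.08)) ≈ (0.9361, -0.0031)

0.9361, -0.0031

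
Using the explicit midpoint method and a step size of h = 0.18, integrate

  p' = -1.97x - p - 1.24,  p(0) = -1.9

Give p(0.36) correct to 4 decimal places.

-1.8182

Midpoint: k1 = f(x_n, p_n); k2 = f(x_n + h/2, p_n + (h/2)·k1); p_{n+1} = p_n + h·k2.
x=0.000000, p=-1.900000:
  k1 = f(0.000000, -1.900000) = 0.660000
  k2 = f(0.090000, -1.840600) = 0.423300
  p ← -1.900000 + 0.18·0.423300 = -1.823806
x=0.180000, p=-1.823806:
  k1 = f(0.180000, -1.823806) = 0.229206
  k2 = f(0.270000, -1.803177) = 0.031277
  p ← -1.823806 + 0.18·0.031277 = -1.818176
p(0.36) ≈ -1.8182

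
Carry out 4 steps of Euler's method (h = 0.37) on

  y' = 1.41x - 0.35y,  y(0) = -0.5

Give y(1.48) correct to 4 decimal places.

0.7743

Euler: y_{n+1} = y_n + h·f(x_n, y_n).
x=0.000000, y=-0.500000: f=0.175000 → y ← -0.500000 + 0.37·0.175000 = -0.435250
x=0.370000, y=-0.435250: f=0.674037 → y ← -0.435250 + 0.37·0.674037 = -0.185856
x=0.740000, y=-0.185856: f=1.108450 → y ← -0.185856 + 0.37·1.108450 = 0.224270
x=1.110000, y=0.224270: f=1.486605 → y ← 0.224270 + 0.37·1.486605 = 0.774314
y(1.48) ≈ 0.7743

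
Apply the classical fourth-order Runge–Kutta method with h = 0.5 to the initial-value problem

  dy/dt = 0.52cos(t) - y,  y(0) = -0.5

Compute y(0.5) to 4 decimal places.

-0.1084

RK4: k1 = f(t_n, y_n); k2 = f(t_n + h/2, y_n + (h/2)·k1); k3 = f(t_n + h/2, y_n + (h/2)·k2); k4 = f(t_n + h, y_n + h·k3); y_{n+1} = y_n + (h/6)·(k1 + 2k2 + 2k3 + k4).
t=0.000000, y=-0.500000:
  k1 = f(0.000000, -0.500000) = 1.020000
  k2 = f(0.250000, -0.245000) = 0.748834
  k3 = f(0.250000, -0.312791) = 0.816626
  k4 = f(0.500000, -0.091687) = 0.548030
  y ← -0.500000 + (0.5/6)·(k1 + 2k2 + 2k3 + k4) = -0.108421
y(0.5) ≈ -0.1084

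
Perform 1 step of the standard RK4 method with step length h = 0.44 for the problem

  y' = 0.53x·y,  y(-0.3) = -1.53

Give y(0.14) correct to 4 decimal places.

-1.5017

RK4: k1 = f(x_n, y_n); k2 = f(x_n + h/2, y_n + (h/2)·k1); k3 = f(x_n + h/2, y_n + (h/2)·k2); k4 = f(x_n + h, y_n + h·k3); y_{n+1} = y_n + (h/6)·(k1 + 2k2 + 2k3 + k4).
x=-0.300000, y=-1.530000:
  k1 = f(-0.300000, -1.530000) = 0.243270
  k2 = f(-0.080000, -1.476481) = 0.062603
  k3 = f(-0.080000, -1.516227) = 0.064288
  k4 = f(0.140000, -1.501713) = -0.111427
  y ← -1.530000 + (0.44/6)·(k1 + 2k2 + 2k3 + k4) = -1.501721
y(0.14) ≈ -1.5017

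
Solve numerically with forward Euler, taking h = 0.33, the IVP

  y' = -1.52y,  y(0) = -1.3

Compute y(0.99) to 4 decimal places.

-0.1609

Euler: y_{n+1} = y_n + h·f(x_n, y_n).
x=0.000000, y=-1.300000: f=1.976000 → y ← -1.300000 + 0.33·1.976000 = -0.647920
x=0.330000, y=-0.647920: f=0.984838 → y ← -0.647920 + 0.33·0.984838 = -0.322923
x=0.660000, y=-0.322923: f=0.490843 → y ← -0.322923 + 0.33·0.490843 = -0.160945
y(0.99) ≈ -0.1609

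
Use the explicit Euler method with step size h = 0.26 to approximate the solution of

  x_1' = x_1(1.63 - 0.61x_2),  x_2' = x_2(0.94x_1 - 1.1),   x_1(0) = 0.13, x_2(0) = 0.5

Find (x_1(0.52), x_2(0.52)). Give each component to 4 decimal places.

0.2385, 0.2822

Euler on (x_1,x_2): x_1_{n+1} = x_1_n + h·x_1', x_2_{n+1} = x_2_n + h·x_2'.
0.000000: (0.130000, 0.500000); f=(0.172250, -0.488900) → (0.174785, 0.372886)
0.260000: (0.174785, 0.372886); f=(0.245143, -0.348910) → (0.238522, 0.282169)
(x_1(0.52), x_2(0.52)) ≈ (0.2385, 0.2822)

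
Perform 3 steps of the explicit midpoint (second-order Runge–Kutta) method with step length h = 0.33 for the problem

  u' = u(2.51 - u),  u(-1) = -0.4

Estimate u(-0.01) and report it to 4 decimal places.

Midpoint: k1 = f(s_n, u_n); k2 = f(s_n + h/2, u_n + (h/2)·k1); u_{n+1} = u_n + h·k2.
s=-1.000000, u=-0.400000:
  k1 = f(-1.000000, -0.400000) = -1.164000
  k2 = f(-0.835000, -0.592060) = -1.836606
  u ← -0.400000 + 0.33·(-1.836606) = -1.006080
s=-0.670000, u=-1.006080:
  k1 = f(-0.670000, -1.006080) = -3.537457
  k2 = f(-0.505000, -1.589760) = -6.517636
  u ← -1.006080 + 0.33·(-6.517636) = -3.156900
s=-0.340000, u=-3.156900:
  k1 = f(-0.340000, -3.156900) = -17.889835
  k2 = f(-0.175000, -6.108723) = -52.649384
  u ← -3.156900 + 0.33·(-52.649384) = -20.531197
u(-0.01) ≈ -20.5312

-20.5312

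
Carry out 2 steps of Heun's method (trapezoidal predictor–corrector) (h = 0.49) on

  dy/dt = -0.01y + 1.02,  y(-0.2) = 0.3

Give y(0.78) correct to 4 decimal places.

1.2918

Heun: k1 = f(t_n, y_n); k2 = f(t_n + h, y_n + h·k1); y_{n+1} = y_n + (h/2)·(k1 + k2).
t=-0.200000, y=0.300000:
  k1 = f(-0.200000, 0.300000) = 1.017000
  k2 = f(0.290000, 0.798330) = 1.012017
  y ← 0.300000 + (0.49/2)·(1.017000 + 1.012017) = 0.797109
t=0.290000, y=0.797109:
  k1 = f(0.290000, 0.797109) = 1.012029
  k2 = f(0.780000, 1.293003) = 1.007070
  y ← 0.797109 + (0.49/2)·(1.012029 + 1.007070) = 1.291788
y(0.78) ≈ 1.2918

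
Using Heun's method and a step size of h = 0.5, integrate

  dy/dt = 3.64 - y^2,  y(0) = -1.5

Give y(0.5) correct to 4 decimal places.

-0.4045

Heun: k1 = f(t_n, y_n); k2 = f(t_n + h, y_n + h·k1); y_{n+1} = y_n + (h/2)·(k1 + k2).
t=0.000000, y=-1.500000:
  k1 = f(0.000000, -1.500000) = 1.390000
  k2 = f(0.500000, -0.805000) = 2.991975
  y ← -1.500000 + (0.5/2)·(1.390000 + 2.991975) = -0.404506
y(0.5) ≈ -0.4045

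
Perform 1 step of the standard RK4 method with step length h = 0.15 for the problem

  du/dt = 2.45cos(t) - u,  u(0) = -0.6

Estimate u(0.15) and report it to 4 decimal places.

RK4: k1 = f(t_n, u_n); k2 = f(t_n + h/2, u_n + (h/2)·k1); k3 = f(t_n + h/2, u_n + (h/2)·k2); k4 = f(t_n + h, u_n + h·k3); u_{n+1} = u_n + (h/6)·(k1 + 2k2 + 2k3 + k4).
t=0.000000, u=-0.600000:
  k1 = f(0.000000, -0.600000) = 3.050000
  k2 = f(0.075000, -0.371250) = 2.814363
  k3 = f(0.075000, -0.388923) = 2.832035
  k4 = f(0.150000, -0.175195) = 2.597684
  u ← -0.600000 + (0.15/6)·(k1 + 2k2 + 2k3 + k4) = -0.176488
u(0.15) ≈ -0.1765

-0.1765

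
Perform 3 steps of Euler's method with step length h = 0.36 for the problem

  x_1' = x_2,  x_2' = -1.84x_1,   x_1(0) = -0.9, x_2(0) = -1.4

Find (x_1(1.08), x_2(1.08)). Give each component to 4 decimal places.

Euler on (x_1,x_2): x_1_{n+1} = x_1_n + h·x_1', x_2_{n+1} = x_2_n + h·x_2'.
0.000000: (-0.900000, -1.400000); f=(-1.400000, 1.656000) → (-1.404000, -0.803840)
0.360000: (-1.404000, -0.803840); f=(-0.803840, 2.583360) → (-1.693382, 0.126170)
0.720000: (-1.693382, 0.126170); f=(0.126170, 3.115824) → (-1.647961, 1.247866)
(x_1(1.08), x_2(1.08)) ≈ (-1.6480, 1.2479)

-1.6480, 1.2479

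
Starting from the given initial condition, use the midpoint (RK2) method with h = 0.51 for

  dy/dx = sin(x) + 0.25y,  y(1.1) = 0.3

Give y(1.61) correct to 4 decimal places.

0.8678

Midpoint: k1 = f(x_n, y_n); k2 = f(x_n + h/2, y_n + (h/2)·k1); y_{n+1} = y_n + h·k2.
x=1.100000, y=0.300000:
  k1 = f(1.100000, 0.300000) = 0.966207
  k2 = f(1.355000, 0.546383) = 1.113402
  y ← 0.300000 + 0.51·1.113402 = 0.867835
y(1.61) ≈ 0.8678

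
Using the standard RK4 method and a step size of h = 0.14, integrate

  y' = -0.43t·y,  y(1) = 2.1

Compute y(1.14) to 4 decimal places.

RK4: k1 = f(t_n, y_n); k2 = f(t_n + h/2, y_n + (h/2)·k1); k3 = f(t_n + h/2, y_n + (h/2)·k2); k4 = f(t_n + h, y_n + h·k3); y_{n+1} = y_n + (h/6)·(k1 + 2k2 + 2k3 + k4).
t=1.000000, y=2.100000:
  k1 = f(1.000000, 2.100000) = -0.903000
  k2 = f(1.070000, 2.036790) = -0.937127
  k3 = f(1.070000, 2.034401) = -0.936028
  k4 = f(1.140000, 1.968956) = -0.965182
  y ← 2.100000 + (0.14/6)·(k1 + 2k2 + 2k3 + k4) = 1.968995
y(1.14) ≈ 1.9690

1.9690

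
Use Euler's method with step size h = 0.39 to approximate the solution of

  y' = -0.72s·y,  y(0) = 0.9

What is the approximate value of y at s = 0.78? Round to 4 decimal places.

Euler: y_{n+1} = y_n + h·f(s_n, y_n).
s=0.000000, y=0.900000: f=0.000000 → y ← 0.900000 + 0.39·0.000000 = 0.900000
s=0.390000, y=0.900000: f=-0.252720 → y ← 0.900000 + 0.39·(-0.252720) = 0.801439
y(0.78) ≈ 0.8014

0.8014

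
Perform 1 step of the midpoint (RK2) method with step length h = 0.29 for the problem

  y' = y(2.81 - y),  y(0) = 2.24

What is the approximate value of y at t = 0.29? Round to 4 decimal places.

2.5107

Midpoint: k1 = f(t_n, y_n); k2 = f(t_n + h/2, y_n + (h/2)·k1); y_{n+1} = y_n + h·k2.
t=0.000000, y=2.240000:
  k1 = f(0.000000, 2.240000) = 1.276800
  k2 = f(0.145000, 2.425136) = 0.933348
  y ← 2.240000 + 0.29·0.933348 = 2.510671
y(0.29) ≈ 2.5107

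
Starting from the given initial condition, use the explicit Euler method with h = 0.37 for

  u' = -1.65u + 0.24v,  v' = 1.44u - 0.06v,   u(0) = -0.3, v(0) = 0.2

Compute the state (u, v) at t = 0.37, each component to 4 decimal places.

Euler on (u,v): u_{n+1} = u_n + h·u', v_{n+1} = v_n + h·v'.
0.000000: (-0.300000, 0.200000); f=(0.543000, -0.444000) → (-0.099090, 0.035720)
(u(0.37), v(0.37)) ≈ (-0.0991, 0.0357)

-0.0991, 0.0357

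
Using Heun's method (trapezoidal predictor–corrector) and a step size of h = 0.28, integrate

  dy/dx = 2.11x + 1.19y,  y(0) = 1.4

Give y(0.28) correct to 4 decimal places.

2.0269

Heun: k1 = f(x_n, y_n); k2 = f(x_n + h, y_n + h·k1); y_{n+1} = y_n + (h/2)·(k1 + k2).
x=0.000000, y=1.400000:
  k1 = f(0.000000, 1.400000) = 1.666000
  k2 = f(0.280000, 1.866480) = 2.811911
  y ← 1.400000 + (0.28/2)·(1.666000 + 2.811911) = 2.026908
y(0.28) ≈ 2.0269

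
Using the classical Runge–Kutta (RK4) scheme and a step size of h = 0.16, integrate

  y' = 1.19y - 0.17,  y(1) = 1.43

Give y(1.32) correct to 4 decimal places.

2.0265

RK4: k1 = f(s_n, y_n); k2 = f(s_n + h/2, y_n + (h/2)·k1); k3 = f(s_n + h/2, y_n + (h/2)·k2); k4 = f(s_n + h, y_n + h·k3); y_{n+1} = y_n + (h/6)·(k1 + 2k2 + 2k3 + k4).
s=1.000000, y=1.430000:
  k1 = f(1.000000, 1.430000) = 1.531700
  k2 = f(1.080000, 1.552536) = 1.677518
  k3 = f(1.080000, 1.564201) = 1.691400
  k4 = f(1.160000, 1.700624) = 1.853743
  y ← 1.430000 + (0.16/6)·(k1 + 2k2 + 2k3 + k4) = 1.699954
s=1.160000, y=1.699954:
  k1 = f(1.160000, 1.699954) = 1.852945
  k2 = f(1.240000, 1.848190) = 2.029346
  k3 = f(1.240000, 1.862302) = 2.046139
  k4 = f(1.320000, 2.027336) = 2.242530
  y ← 1.699954 + (0.16/6)·(k1 + 2k2 + 2k3 + k4) = 2.026526
y(1.32) ≈ 2.0265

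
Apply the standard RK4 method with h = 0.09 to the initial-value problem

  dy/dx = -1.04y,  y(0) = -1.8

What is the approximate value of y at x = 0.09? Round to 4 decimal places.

RK4: k1 = f(x_n, y_n); k2 = f(x_n + h/2, y_n + (h/2)·k1); k3 = f(x_n + h/2, y_n + (h/2)·k2); k4 = f(x_n + h, y_n + h·k3); y_{n+1} = y_n + (h/6)·(k1 + 2k2 + 2k3 + k4).
x=0.000000, y=-1.800000:
  k1 = f(0.000000, -1.800000) = 1.872000
  k2 = f(0.045000, -1.715760) = 1.784390
  k3 = f(0.045000, -1.719702) = 1.788491
  k4 = f(0.090000, -1.639036) = 1.704597
  y ← -1.800000 + (0.09/6)·(k1 + 2k2 + 2k3 + k4) = -1.639165
y(0.09) ≈ -1.6392

-1.6392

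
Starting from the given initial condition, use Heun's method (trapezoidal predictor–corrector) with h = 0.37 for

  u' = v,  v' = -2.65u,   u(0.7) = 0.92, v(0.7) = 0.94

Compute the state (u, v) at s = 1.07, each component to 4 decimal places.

Heun on (u,v): k1 = f(s_n, state_n); k2 = f(s_n + h, state_n + h·k1); state_{n+1} = state_n + (h/2)·(k1 + k2).
0.700000: (0.920000, 0.940000)
  k1 = (0.940000, -2.438000)
  predictor → (1.267800, 0.037940)
  k2 = (0.037940, -3.359670)
  → (1.100919, -0.132569)
(u(1.07), v(1.07)) ≈ (1.1009, -0.1326)

1.1009, -0.1326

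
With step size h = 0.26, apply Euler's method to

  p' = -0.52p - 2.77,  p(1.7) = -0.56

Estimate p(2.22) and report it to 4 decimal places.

-1.7618

Euler: p_{n+1} = p_n + h·f(s_n, p_n).
s=1.700000, p=-0.560000: f=-2.478800 → p ← -0.560000 + 0.26·(-2.478800) = -1.204488
s=1.960000, p=-1.204488: f=-2.143666 → p ← -1.204488 + 0.26·(-2.143666) = -1.761841
p(2.22) ≈ -1.7618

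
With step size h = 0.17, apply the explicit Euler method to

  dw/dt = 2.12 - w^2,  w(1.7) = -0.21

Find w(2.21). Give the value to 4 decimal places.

Euler: w_{n+1} = w_n + h·f(t_n, w_n).
t=1.700000, w=-0.210000: f=2.075900 → w ← -0.210000 + 0.17·2.075900 = 0.142903
t=1.870000, w=0.142903: f=2.099579 → w ← 0.142903 + 0.17·2.099579 = 0.499831
t=2.040000, w=0.499831: f=1.870169 → w ← 0.499831 + 0.17·1.870169 = 0.817760
w(2.21) ≈ 0.8178

0.8178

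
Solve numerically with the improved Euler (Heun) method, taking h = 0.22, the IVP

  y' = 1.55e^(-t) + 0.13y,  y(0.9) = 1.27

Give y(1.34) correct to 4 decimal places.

1.5772

Heun: k1 = f(t_n, y_n); k2 = f(t_n + h, y_n + h·k1); y_{n+1} = y_n + (h/2)·(k1 + k2).
t=0.900000, y=1.270000:
  k1 = f(0.900000, 1.270000) = 0.795283
  k2 = f(1.120000, 1.444962) = 0.693579
  y ← 1.270000 + (0.22/2)·(0.795283 + 0.693579) = 1.433775
t=1.120000, y=1.433775:
  k1 = f(1.120000, 1.433775) = 0.692124
  k2 = f(1.340000, 1.586042) = 0.612046
  y ← 1.433775 + (0.22/2)·(0.692124 + 0.612046) = 1.577234
y(1.34) ≈ 1.5772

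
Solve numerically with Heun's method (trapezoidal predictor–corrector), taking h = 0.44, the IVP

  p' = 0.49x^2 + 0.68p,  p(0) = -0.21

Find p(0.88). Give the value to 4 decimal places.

-0.2407

Heun: k1 = f(x_n, p_n); k2 = f(x_n + h, p_n + h·k1); p_{n+1} = p_n + (h/2)·(k1 + k2).
x=0.000000, p=-0.210000:
  k1 = f(0.000000, -0.210000) = -0.142800
  k2 = f(0.440000, -0.272832) = -0.090662
  p ← -0.210000 + (0.44/2)·(-0.142800 + (-0.090662)) = -0.261362
x=0.440000, p=-0.261362:
  k1 = f(0.440000, -0.261362) = -0.082862
  k2 = f(0.880000, -0.297821) = 0.176938
  p ← -0.261362 + (0.44/2)·(-0.082862 + 0.176938) = -0.240665
p(0.88) ≈ -0.2407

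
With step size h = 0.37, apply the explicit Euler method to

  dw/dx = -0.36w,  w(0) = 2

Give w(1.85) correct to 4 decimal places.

0.9786

Euler: w_{n+1} = w_n + h·f(x_n, w_n).
x=0.000000, w=2.000000: f=-0.720000 → w ← 2.000000 + 0.37·(-0.720000) = 1.733600
x=0.370000, w=1.733600: f=-0.624096 → w ← 1.733600 + 0.37·(-0.624096) = 1.502684
x=0.740000, w=1.502684: f=-0.540966 → w ← 1.502684 + 0.37·(-0.540966) = 1.302527
x=1.110000, w=1.302527: f=-0.468910 → w ← 1.302527 + 0.37·(-0.468910) = 1.129030
x=1.480000, w=1.129030: f=-0.406451 → w ← 1.129030 + 0.37·(-0.406451) = 0.978643
w(1.85) ≈ 0.9786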